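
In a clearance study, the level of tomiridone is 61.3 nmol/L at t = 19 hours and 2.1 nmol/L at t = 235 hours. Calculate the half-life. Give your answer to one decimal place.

44.4 hours

Over Δt = 235 − 19 = 216 hours, the level fell by a factor of 61.3/2.1 ≈ 29.19.
n = log₂(29.19) ≈ 4.8674 half-lives, so t½ = 216/4.8674 ≈ 44.377 hours.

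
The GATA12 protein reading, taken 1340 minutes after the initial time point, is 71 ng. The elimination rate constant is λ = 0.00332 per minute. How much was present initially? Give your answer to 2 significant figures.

t½ = ln 2 / λ = 0.69315 / 0.00332 ≈ 208.78 minutes.
Number of half-lives elapsed: n = 1340/208.78 ≈ 6.4183.
A₀ = A × 2^n = 71 × 2^6.4183 = 71 × 85.524 ≈ 6072.2 ng.

6100 ng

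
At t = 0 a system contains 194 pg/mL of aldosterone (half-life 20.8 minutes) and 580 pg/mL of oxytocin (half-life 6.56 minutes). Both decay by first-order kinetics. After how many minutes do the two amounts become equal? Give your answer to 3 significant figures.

15.1 minutes

Set 194·(1/2)^(t/20.8) = 580·(1/2)^(t/6.56).
Taking log₂: log₂(194/580) = t·(1/20.8 − 1/6.56).
log₂(0.33448) = -1.58; 1/20.8 − 1/6.56 = -0.10436.
t = -1.58 / -0.10436 ≈ 15.14 minutes.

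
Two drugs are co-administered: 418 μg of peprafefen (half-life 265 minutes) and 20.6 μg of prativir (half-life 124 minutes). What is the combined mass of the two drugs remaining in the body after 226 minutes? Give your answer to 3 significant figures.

peprafefen: 418 × (1/2)^(226/265) = 418 × (1/2)^0.85283 ≈ 231.45 μg.
prativir: 20.6 × (1/2)^(226/124) = 20.6 × (1/2)^1.8226 ≈ 5.8239 μg.
Total = 231.45 + 5.8239 ≈ 237.27 μg.

237 μg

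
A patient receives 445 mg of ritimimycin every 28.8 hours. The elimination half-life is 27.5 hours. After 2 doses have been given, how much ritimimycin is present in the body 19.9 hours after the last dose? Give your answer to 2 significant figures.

400 mg

The 2 doses were given 48.7, 19.9 hours ago.
Total = 445·(1/2)^(48.7/27.5) + 445·(1/2)^(19.9/27.5)
      = 130.4 + 269.48 ≈ 399.87 mg.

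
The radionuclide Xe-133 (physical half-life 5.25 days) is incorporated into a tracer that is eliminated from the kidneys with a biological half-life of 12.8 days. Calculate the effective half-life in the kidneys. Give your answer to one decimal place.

1/t_eff = 1/t_phys + 1/t_biol = 1/5.25 + 1/12.8 = 0.2686 per day.
t_eff = 5.25 × 12.8 / (5.25 + 12.8) ≈ 3.723 days.

3.7 days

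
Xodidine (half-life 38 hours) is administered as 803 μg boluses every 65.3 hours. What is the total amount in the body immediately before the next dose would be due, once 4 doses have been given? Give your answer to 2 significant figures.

350 μg

The 4 doses were given 261.2, 195.9, 130.6, 65.3 hours ago.
Total = 803·(1/2)^(261.2/38) + 803·(1/2)^(195.9/38) + 803·(1/2)^(130.6/38) + 803·(1/2)^(65.3/38)
      = 6.8475 + 22.533 + 74.152 + 244.02 ≈ 347.55 μg.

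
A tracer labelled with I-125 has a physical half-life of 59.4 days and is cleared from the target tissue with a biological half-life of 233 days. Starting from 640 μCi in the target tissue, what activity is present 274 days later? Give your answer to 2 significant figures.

1/t_eff = 1/t_phys + 1/t_biol = 1/59.4 + 1/233 = 0.021127 per day.
t_eff = 59.4 × 233 / (59.4 + 233) ≈ 47.333 days.
Remaining = 640 × (1/2)^(274/47.333) = 640 × (1/2)^5.7888 ≈ 11.577 μCi.

12 μCi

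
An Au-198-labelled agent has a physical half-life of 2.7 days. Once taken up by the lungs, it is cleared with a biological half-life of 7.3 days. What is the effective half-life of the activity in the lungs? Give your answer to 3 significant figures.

1.97 days

1/t_eff = 1/t_phys + 1/t_biol = 1/2.7 + 1/7.3 = 0.50736 per day.
t_eff = 2.7 × 7.3 / (2.7 + 7.3) ≈ 1.971 days.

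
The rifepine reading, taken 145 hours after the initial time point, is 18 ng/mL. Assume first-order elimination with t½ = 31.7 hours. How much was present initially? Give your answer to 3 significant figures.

Number of half-lives elapsed: n = 145/31.7 ≈ 4.5741.
A₀ = A × 2^n = 18 × 2^4.5741 = 18 × 23.821 ≈ 428.77 ng/mL.

429 ng/mL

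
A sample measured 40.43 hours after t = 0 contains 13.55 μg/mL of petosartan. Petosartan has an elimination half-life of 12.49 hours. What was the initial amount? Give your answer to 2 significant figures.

130 μg/mL

Number of half-lives elapsed: n = 40.43/12.49 ≈ 3.237.
A₀ = A × 2^n = 13.55 × 2^3.237 = 13.55 × 9.4282 ≈ 127.75 μg/mL.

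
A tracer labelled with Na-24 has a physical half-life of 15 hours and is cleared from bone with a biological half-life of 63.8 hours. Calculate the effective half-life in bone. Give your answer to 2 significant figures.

12 hours

1/t_eff = 1/t_phys + 1/t_biol = 1/15 + 1/63.8 = 0.082341 per hour.
t_eff = 15 × 63.8 / (15 + 63.8) ≈ 12.145 hours.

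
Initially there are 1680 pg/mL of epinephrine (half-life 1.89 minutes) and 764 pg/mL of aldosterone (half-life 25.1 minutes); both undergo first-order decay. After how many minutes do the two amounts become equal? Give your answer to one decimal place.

Set 1680·(1/2)^(t/1.89) = 764·(1/2)^(t/25.1).
Taking log₂: log₂(1680/764) = t·(1/1.89 − 1/25.1).
log₂(2.199) = 1.1368; 1/1.89 − 1/25.1 = 0.48926.
t = 1.1368 / 0.48926 ≈ 2.3235 minutes.

2.3 minutes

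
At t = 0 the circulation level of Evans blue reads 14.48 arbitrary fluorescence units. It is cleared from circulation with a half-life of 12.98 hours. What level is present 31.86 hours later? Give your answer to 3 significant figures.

Number of half-lives: n = 31.86/12.98 ≈ 2.4545.
Remaining = 14.48 × (1/2)^2.4545 = 14.48 × 0.18244 ≈ 2.6417 arbitrary fluorescence units.

2.64 arbitrary fluorescence units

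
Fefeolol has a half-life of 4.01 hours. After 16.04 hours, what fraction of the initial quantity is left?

0.0625

n = 16.04/4.01 ≈ 4 half-lives.
Fraction remaining = (1/2)^4 ≈ 0.0625.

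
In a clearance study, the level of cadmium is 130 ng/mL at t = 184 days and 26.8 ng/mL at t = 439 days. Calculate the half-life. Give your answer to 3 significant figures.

Over Δt = 439 − 184 = 255 days, the level fell by a factor of 130/26.8 ≈ 4.8507.
n = log₂(4.8507) ≈ 2.2782 half-lives, so t½ = 255/2.2782 ≈ 111.93 days.

112 days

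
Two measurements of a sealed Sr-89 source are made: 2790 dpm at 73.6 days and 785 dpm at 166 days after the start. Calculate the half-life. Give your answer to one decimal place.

50.5 days

Over Δt = 166 − 73.6 = 92.4 days, the level fell by a factor of 2790/785 ≈ 3.5541.
n = log₂(3.5541) ≈ 1.8295 half-lives, so t½ = 92.4/1.8295 ≈ 50.506 days.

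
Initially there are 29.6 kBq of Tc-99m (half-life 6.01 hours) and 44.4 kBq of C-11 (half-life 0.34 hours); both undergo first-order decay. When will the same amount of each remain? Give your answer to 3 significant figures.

Set 29.6·(1/2)^(t/6.01) = 44.4·(1/2)^(t/0.34).
Taking log₂: log₂(29.6/44.4) = t·(1/6.01 − 1/0.34).
log₂(0.66667) = -0.58496; 1/6.01 − 1/0.34 = -2.7748.
t = -0.58496 / -2.7748 ≈ 0.21081 hours.

0.211 hours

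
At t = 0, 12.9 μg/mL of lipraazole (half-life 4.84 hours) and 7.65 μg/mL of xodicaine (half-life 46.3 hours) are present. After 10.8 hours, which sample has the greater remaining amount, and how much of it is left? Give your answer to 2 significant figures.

xodicaine, 6.5 μg/mL

lipraazole: 12.9 × (1/2)^2.2314 ≈ 2.7471 μg/mL.
xodicaine: 7.65 × (1/2)^0.23326 ≈ 6.5079 μg/mL.
Xodicaine has more remaining, at ≈ 6.5079 μg/mL.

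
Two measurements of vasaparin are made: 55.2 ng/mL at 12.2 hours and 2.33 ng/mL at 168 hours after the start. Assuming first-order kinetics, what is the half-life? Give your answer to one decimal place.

34.1 hours

Over Δt = 168 − 12.2 = 155.8 hours, the level fell by a factor of 55.2/2.33 ≈ 23.691.
n = log₂(23.691) ≈ 4.5663 half-lives, so t½ = 155.8/4.5663 ≈ 34.12 hours.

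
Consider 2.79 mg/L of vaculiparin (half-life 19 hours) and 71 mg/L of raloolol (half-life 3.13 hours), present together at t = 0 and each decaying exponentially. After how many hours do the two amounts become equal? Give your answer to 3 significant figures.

Set 2.79·(1/2)^(t/19) = 71·(1/2)^(t/3.13).
Taking log₂: log₂(2.79/71) = t·(1/19 − 1/3.13).
log₂(0.039296) = -4.6695; 1/19 − 1/3.13 = -0.26686.
t = -4.6695 / -0.26686 ≈ 17.498 hours.

17.5 hours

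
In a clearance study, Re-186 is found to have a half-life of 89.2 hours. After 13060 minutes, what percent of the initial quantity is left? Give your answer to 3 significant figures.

13060 minutes = 217.667 hours.
n = 217.667/89.2 ≈ 2.4402 half-lives.
Fraction remaining = (1/2)^2.4402 ≈ 0.18426, i.e. 18.426%.

18.4%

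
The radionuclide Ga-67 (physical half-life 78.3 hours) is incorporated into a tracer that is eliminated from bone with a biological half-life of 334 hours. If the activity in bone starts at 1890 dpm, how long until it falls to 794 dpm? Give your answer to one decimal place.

1/t_eff = 1/t_phys + 1/t_biol = 1/78.3 + 1/334 = 0.015765 per hour.
t_eff = 78.3 × 334 / (78.3 + 334) ≈ 63.43 hours.
n = log₂(1890/794) ≈ 1.2512; t = 1.2512 × 63.43 ≈ 79.362 hours.

79.4 hours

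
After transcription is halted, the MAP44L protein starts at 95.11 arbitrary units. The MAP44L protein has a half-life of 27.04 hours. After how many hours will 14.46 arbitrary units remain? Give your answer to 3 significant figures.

73.5 hours

Fraction remaining = 14.46/95.11 ≈ 0.15203.
n = log₂(95.11/14.46) = ln(6.5775)/ln 2 ≈ 2.7175 half-lives.
t = n × t½ = 2.7175 × 27.04 ≈ 73.482 hours.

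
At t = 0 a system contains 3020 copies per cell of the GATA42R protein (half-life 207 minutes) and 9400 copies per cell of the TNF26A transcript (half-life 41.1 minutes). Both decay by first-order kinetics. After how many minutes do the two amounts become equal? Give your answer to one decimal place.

84.0 minutes

Set 3020·(1/2)^(t/207) = 9400·(1/2)^(t/41.1).
Taking log₂: log₂(3020/9400) = t·(1/207 − 1/41.1).
log₂(0.32128) = -1.6381; 1/207 − 1/41.1 = -0.0195.
t = -1.6381 / -0.0195 ≈ 84.006 minutes.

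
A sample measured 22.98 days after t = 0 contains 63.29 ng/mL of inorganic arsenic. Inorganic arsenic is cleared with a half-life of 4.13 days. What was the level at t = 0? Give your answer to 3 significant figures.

Number of half-lives elapsed: n = 22.98/4.13 ≈ 5.5642.
A₀ = A × 2^n = 63.29 × 2^5.5642 = 63.29 × 47.313 ≈ 2994.4 ng/mL.

2990 ng/mL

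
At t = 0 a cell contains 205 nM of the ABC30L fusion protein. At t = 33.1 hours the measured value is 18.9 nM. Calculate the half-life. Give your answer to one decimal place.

A/A₀ = 18.9/205 ≈ 0.092195.
n = log₂(10.847) ≈ 3.4392 half-lives elapsed in 33.1 hours.
t½ = 33.1/3.4392 ≈ 9.6244 hours.

9.6 hours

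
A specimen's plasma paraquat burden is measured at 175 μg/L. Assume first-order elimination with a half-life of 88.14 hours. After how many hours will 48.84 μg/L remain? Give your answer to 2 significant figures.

Fraction remaining = 48.84/175 ≈ 0.27909.
n = log₂(175/48.84) = ln(3.5831)/ln 2 ≈ 1.8412 half-lives.
t = n × t½ = 1.8412 × 88.14 ≈ 162.29 hours.

160 hours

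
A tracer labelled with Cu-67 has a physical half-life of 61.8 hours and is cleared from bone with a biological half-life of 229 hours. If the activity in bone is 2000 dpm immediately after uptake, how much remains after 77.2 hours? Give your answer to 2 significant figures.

1/t_eff = 1/t_phys + 1/t_biol = 1/61.8 + 1/229 = 0.020548 per hour.
t_eff = 61.8 × 229 / (61.8 + 229) ≈ 48.666 hours.
Remaining = 2000 × (1/2)^(77.2/48.666) = 2000 × (1/2)^1.5863 ≈ 666.04 dpm.

670 dpm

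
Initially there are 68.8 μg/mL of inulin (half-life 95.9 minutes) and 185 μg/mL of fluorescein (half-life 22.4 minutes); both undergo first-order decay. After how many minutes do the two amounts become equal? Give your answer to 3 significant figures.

41.7 minutes

Set 68.8·(1/2)^(t/95.9) = 185·(1/2)^(t/22.4).
Taking log₂: log₂(68.8/185) = t·(1/95.9 − 1/22.4).
log₂(0.37189) = -1.427; 1/95.9 − 1/22.4 = -0.034215.
t = -1.427 / -0.034215 ≈ 41.708 minutes.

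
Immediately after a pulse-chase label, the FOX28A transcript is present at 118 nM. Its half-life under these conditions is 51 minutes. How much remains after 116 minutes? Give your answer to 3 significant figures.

24.4 nM

Number of half-lives: n = 116/51 ≈ 2.2745.
Remaining = 118 × (1/2)^2.2745 = 118 × 0.20668 ≈ 24.389 nM.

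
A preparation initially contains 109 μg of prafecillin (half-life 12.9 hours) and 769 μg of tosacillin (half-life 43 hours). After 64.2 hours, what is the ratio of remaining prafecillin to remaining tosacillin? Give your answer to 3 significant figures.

0.0127

prafecillin: 109 × (1/2)^(64.2/12.9) = 109 × (1/2)^4.9767 ≈ 3.4616 μg.
tosacillin: 769 × (1/2)^(64.2/43) = 769 × (1/2)^1.493 ≈ 273.2 μg.
Ratio ≈ 3.4616 / 273.2 ≈ 0.012671.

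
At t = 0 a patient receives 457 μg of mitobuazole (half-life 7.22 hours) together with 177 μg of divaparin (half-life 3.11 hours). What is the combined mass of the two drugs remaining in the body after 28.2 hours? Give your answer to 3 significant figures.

mitobuazole: 457 × (1/2)^(28.2/7.22) = 457 × (1/2)^3.9058 ≈ 30.489 μg.
divaparin: 177 × (1/2)^(28.2/3.11) = 177 × (1/2)^9.0675 ≈ 0.3299 μg.
Total = 30.489 + 0.3299 ≈ 30.819 μg.

30.8 μg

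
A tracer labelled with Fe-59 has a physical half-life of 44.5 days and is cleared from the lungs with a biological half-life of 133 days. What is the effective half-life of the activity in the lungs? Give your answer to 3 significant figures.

1/t_eff = 1/t_phys + 1/t_biol = 1/44.5 + 1/133 = 0.029991 per day.
t_eff = 44.5 × 133 / (44.5 + 133) ≈ 33.344 days.

33.3 days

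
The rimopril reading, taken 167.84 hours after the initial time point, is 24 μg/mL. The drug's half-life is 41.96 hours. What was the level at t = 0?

Number of half-lives elapsed: n = 167.84/41.96 ≈ 4.
A₀ = A × 2^n = 24 × 2^4 = 24 × 16 ≈ 384 μg/mL.

384 μg/mL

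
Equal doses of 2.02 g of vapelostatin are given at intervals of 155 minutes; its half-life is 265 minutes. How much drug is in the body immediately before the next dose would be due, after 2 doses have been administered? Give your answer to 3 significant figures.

The 2 doses were given 310, 155 minutes ago.
Total = 2.02·(1/2)^(310/265) + 2.02·(1/2)^(155/265)
      = 0.89785 + 1.3467 ≈ 2.2446 g.

2.24 g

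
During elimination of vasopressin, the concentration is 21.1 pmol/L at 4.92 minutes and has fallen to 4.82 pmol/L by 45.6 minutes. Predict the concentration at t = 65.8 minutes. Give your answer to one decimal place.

Over Δt = 45.6 − 4.92 = 40.68 minutes, the level fell by a factor of 21.1/4.82 ≈ 4.3776.
n = log₂(4.3776) ≈ 2.1301 half-lives, so t½ = 40.68/2.1301 ≈ 19.097 minutes.
From t = 45.6 to t = 65.8: 4.82 × (1/2)^((65.8−45.6)/19.097) ≈ 2.3155 pmol/L.

2.3 pmol/L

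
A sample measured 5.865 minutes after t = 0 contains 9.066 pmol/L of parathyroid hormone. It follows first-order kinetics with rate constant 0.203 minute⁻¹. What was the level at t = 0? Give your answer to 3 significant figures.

t½ = ln 2 / k = 0.69315 / 0.203 ≈ 3.4145 minutes.
Number of half-lives elapsed: n = 5.865/3.4145 ≈ 1.7177.
A₀ = A × 2^n = 9.066 × 2^1.7177 = 9.066 × 3.289 ≈ 29.818 pmol/L.

29.8 pmol/L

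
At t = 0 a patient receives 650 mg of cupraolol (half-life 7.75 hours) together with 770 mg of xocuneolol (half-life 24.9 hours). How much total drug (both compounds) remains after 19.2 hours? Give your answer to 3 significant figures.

cupraolol: 650 × (1/2)^(19.2/7.75) = 650 × (1/2)^2.4774 ≈ 116.72 mg.
xocuneolol: 770 × (1/2)^(19.2/24.9) = 770 × (1/2)^0.77108 ≈ 451.2 mg.
Total = 116.72 + 451.2 ≈ 567.92 mg.

568 mg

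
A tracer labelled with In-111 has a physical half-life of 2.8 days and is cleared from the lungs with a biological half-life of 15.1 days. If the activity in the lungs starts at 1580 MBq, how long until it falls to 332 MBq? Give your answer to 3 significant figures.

5.32 days

1/t_eff = 1/t_phys + 1/t_biol = 1/2.8 + 1/15.1 = 0.42337 per day.
t_eff = 2.8 × 15.1 / (2.8 + 15.1) ≈ 2.362 days.
n = log₂(1580/332) ≈ 2.2507; t = 2.2507 × 2.362 ≈ 5.3161 days.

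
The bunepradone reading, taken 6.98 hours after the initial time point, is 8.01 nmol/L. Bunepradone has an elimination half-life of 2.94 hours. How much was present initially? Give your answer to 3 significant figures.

41.5 nmol/L

Number of half-lives elapsed: n = 6.98/2.94 ≈ 2.3741.
A₀ = A × 2^n = 8.01 × 2^2.3741 = 8.01 × 5.1843 ≈ 41.526 nmol/L.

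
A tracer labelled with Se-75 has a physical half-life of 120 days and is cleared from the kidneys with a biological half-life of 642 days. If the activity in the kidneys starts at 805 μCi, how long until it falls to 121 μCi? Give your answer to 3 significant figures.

1/t_eff = 1/t_phys + 1/t_biol = 1/120 + 1/642 = 0.009891 per day.
t_eff = 120 × 642 / (120 + 642) ≈ 101.1 days.
n = log₂(805/121) ≈ 2.734; t = 2.734 × 101.1 ≈ 276.41 days.

276 days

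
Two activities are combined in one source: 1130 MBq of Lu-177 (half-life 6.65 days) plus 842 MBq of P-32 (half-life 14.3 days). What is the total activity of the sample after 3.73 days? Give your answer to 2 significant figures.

Lu-177: 1130 × (1/2)^(3.73/6.65) = 1130 × (1/2)^0.5609 ≈ 766 MBq.
P-32: 842 × (1/2)^(3.73/14.3) = 842 × (1/2)^0.26084 ≈ 702.74 MBq.
Total = 766 + 702.74 ≈ 1468.7 MBq.

1500 MBq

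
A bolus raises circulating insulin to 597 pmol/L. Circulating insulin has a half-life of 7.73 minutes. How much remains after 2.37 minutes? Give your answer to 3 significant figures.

Number of half-lives: n = 2.37/7.73 ≈ 0.3066.
Remaining = 597 × (1/2)^0.3066 = 597 × 0.80855 ≈ 482.7 pmol/L.

483 pmol/L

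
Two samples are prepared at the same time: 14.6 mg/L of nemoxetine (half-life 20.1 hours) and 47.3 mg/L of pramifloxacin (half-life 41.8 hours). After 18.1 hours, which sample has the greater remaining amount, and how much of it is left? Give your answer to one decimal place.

pramifloxacin, 35.0 mg/L

nemoxetine: 14.6 × (1/2)^0.9005 ≈ 7.8212 mg/L.
pramifloxacin: 47.3 × (1/2)^0.43301 ≈ 35.036 mg/L.
Pramifloxacin has more remaining, at ≈ 35.036 mg/L.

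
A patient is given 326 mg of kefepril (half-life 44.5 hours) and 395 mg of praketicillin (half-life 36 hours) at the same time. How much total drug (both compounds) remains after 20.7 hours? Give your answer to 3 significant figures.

501 mg

kefepril: 326 × (1/2)^(20.7/44.5) = 326 × (1/2)^0.46517 ≈ 236.15 mg.
praketicillin: 395 × (1/2)^(20.7/36) = 395 × (1/2)^0.575 ≈ 265.16 mg.
Total = 236.15 + 265.16 ≈ 501.31 mg.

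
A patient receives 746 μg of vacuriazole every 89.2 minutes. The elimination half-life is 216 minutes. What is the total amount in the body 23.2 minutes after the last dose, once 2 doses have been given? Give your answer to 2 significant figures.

The 2 doses were given 112.4, 23.2 minutes ago.
Total = 746·(1/2)^(112.4/216) + 746·(1/2)^(23.2/216)
      = 520.11 + 692.48 ≈ 1212.6 μg.

1200 μg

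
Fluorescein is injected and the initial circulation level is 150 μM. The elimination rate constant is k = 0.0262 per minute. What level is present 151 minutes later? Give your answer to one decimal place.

t½ = ln 2 / k = 0.69315 / 0.0262 ≈ 26.456 minutes.
Number of half-lives: n = 151/26.456 ≈ 5.7076.
Remaining = 150 × (1/2)^5.7076 = 150 × 0.019136 ≈ 2.8704 μM.

2.9 μM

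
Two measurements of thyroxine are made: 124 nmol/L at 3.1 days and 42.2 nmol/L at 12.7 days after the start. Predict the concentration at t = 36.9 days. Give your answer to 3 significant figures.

Over Δt = 12.7 − 3.1 = 9.6 days, the level fell by a factor of 124/42.2 ≈ 2.9384.
n = log₂(2.9384) ≈ 1.555 half-lives, so t½ = 9.6/1.555 ≈ 6.1735 days.
From t = 12.7 to t = 36.9: 42.2 × (1/2)^((36.9−12.7)/6.1735) ≈ 2.788 nmol/L.

2.79 nmol/L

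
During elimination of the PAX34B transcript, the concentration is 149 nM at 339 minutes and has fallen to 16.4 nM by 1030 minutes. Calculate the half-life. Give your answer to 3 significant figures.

Over Δt = 1030 − 339 = 691 minutes, the level fell by a factor of 149/16.4 ≈ 9.0854.
n = log₂(9.0854) ≈ 3.1835 half-lives, so t½ = 691/3.1835 ≈ 217.05 minutes.

217 minutes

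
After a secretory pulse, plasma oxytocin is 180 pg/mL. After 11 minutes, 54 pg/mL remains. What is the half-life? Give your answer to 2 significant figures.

6.3 minutes

A/A₀ = 54/180 ≈ 0.3.
n = log₂(3.3333) ≈ 1.737 half-lives elapsed in 11 minutes.
t½ = 11/1.737 ≈ 6.3329 minutes.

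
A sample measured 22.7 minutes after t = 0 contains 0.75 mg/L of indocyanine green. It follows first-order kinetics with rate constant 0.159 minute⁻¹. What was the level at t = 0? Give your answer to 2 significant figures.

t½ = ln 2 / λ = 0.69315 / 0.159 ≈ 4.3594 minutes.
Number of half-lives elapsed: n = 22.7/4.3594 ≈ 5.2071.
A₀ = A × 2^n = 0.75 × 2^5.2071 = 0.75 × 36.94 ≈ 27.705 mg/L.

28 mg/L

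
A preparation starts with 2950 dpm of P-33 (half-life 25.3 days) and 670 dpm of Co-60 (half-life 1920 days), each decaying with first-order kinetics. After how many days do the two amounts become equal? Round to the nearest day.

Set 2950·(1/2)^(t/25.3) = 670·(1/2)^(t/1920).
Taking log₂: log₂(2950/670) = t·(1/25.3 − 1/1920).
log₂(4.403) = 2.1385; 1/25.3 − 1/1920 = 0.039005.
t = 2.1385 / 0.039005 ≈ 54.826 days.

55 days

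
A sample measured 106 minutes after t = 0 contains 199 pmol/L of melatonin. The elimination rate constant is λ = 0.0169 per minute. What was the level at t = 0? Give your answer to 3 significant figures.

1190 pmol/L

t½ = ln 2 / λ = 0.69315 / 0.0169 ≈ 41.015 minutes.
Number of half-lives elapsed: n = 106/41.015 ≈ 2.5844.
A₀ = A × 2^n = 199 × 2^2.5844 = 199 × 5.9978 ≈ 1193.6 pmol/L.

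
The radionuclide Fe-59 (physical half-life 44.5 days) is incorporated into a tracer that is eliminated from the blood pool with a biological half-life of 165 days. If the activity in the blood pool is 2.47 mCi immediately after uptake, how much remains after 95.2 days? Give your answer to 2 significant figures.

0.38 mCi

1/t_eff = 1/t_phys + 1/t_biol = 1/44.5 + 1/165 = 0.028533 per day.
t_eff = 44.5 × 165 / (44.5 + 165) ≈ 35.048 days.
Remaining = 2.47 × (1/2)^(95.2/35.048) = 2.47 × (1/2)^2.7163 ≈ 0.37585 mCi.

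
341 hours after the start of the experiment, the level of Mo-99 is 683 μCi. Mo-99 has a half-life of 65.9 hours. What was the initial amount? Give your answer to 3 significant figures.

Number of half-lives elapsed: n = 341/65.9 ≈ 5.1745.
A₀ = A × 2^n = 683 × 2^5.1745 = 683 × 36.115 ≈ 24666 μCi.

24700 μCi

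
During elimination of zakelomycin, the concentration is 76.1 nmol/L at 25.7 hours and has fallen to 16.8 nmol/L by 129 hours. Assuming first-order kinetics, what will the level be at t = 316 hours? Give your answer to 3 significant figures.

1.09 nmol/L

Over Δt = 129 − 25.7 = 103.3 hours, the level fell by a factor of 76.1/16.8 ≈ 4.5298.
n = log₂(4.5298) ≈ 2.1794 half-lives, so t½ = 103.3/2.1794 ≈ 47.398 hours.
From t = 129 to t = 316: 16.8 × (1/2)^((316−129)/47.398) ≈ 1.0905 nmol/L.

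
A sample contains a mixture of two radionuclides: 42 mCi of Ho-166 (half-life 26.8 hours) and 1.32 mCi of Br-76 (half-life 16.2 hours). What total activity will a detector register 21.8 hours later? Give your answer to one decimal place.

24.4 mCi

Ho-166: 42 × (1/2)^(21.8/26.8) = 42 × (1/2)^0.81343 ≈ 23.899 mCi.
Br-76: 1.32 × (1/2)^(21.8/16.2) = 1.32 × (1/2)^1.3457 ≈ 0.51938 mCi.
Total = 23.899 + 0.51938 ≈ 24.418 mCi.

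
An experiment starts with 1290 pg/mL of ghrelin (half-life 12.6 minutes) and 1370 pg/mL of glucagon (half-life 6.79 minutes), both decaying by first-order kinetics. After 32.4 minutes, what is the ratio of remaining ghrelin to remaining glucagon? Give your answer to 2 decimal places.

4.33

ghrelin: 1290 × (1/2)^(32.4/12.6) = 1290 × (1/2)^2.5714 ≈ 217.03 pg/mL.
glucagon: 1370 × (1/2)^(32.4/6.79) = 1370 × (1/2)^4.7717 ≈ 50.152 pg/mL.
Ratio ≈ 217.03 / 50.152 ≈ 4.3274.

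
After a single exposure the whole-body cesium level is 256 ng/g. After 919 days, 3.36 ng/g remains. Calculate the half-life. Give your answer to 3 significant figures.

A/A₀ = 3.36/256 ≈ 0.013125.
n = log₂(76.19) ≈ 6.2515 half-lives elapsed in 919 days.
t½ = 919/6.2515 ≈ 147 days.

147 days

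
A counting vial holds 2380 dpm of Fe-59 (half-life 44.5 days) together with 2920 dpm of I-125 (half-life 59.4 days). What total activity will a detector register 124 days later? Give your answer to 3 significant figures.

1030 dpm

Fe-59: 2380 × (1/2)^(124/44.5) = 2380 × (1/2)^2.7865 ≈ 344.95 dpm.
I-125: 2920 × (1/2)^(124/59.4) = 2920 × (1/2)^2.0875 ≈ 687.02 dpm.
Total = 344.95 + 687.02 ≈ 1032 dpm.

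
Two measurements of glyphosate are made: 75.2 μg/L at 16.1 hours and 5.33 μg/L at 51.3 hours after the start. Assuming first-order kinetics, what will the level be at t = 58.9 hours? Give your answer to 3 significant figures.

Over Δt = 51.3 − 16.1 = 35.2 hours, the level fell by a factor of 75.2/5.33 ≈ 14.109.
n = log₂(14.109) ≈ 3.8185 half-lives, so t½ = 35.2/3.8185 ≈ 9.2182 hours.
From t = 51.3 to t = 58.9: 5.33 × (1/2)^((58.9−51.3)/9.2182) ≈ 3.0098 μg/L.

3.01 μg/L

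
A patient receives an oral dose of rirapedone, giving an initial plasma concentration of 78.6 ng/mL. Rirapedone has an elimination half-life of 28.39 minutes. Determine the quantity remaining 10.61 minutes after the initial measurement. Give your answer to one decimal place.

60.7 ng/mL

Number of half-lives: n = 10.61/28.39 ≈ 0.37372.
Remaining = 78.6 × (1/2)^0.37372 = 78.6 × 0.77179 ≈ 60.663 ng/mL.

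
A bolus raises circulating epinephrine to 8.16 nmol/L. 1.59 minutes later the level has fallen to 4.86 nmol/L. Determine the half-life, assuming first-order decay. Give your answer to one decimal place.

A/A₀ = 4.86/8.16 ≈ 0.59559.
n = log₂(1.679) ≈ 0.74761 half-lives elapsed in 1.59 minutes.
t½ = 1.59/0.74761 ≈ 2.1268 minutes.

2.1 minutes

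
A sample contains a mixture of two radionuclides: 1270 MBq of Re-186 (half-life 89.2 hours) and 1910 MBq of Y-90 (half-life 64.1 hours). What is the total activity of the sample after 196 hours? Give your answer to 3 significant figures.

506 MBq

Re-186: 1270 × (1/2)^(196/89.2) = 1270 × (1/2)^2.1973 ≈ 276.92 MBq.
Y-90: 1910 × (1/2)^(196/64.1) = 1910 × (1/2)^3.0577 ≈ 229.39 MBq.
Total = 276.92 + 229.39 ≈ 506.3 MBq.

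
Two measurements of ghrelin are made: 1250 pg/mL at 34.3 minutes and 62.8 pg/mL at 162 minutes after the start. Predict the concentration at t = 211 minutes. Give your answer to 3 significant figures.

Over Δt = 162 − 34.3 = 127.7 minutes, the level fell by a factor of 1250/62.8 ≈ 19.904.
n = log₂(19.904) ≈ 4.315 half-lives, so t½ = 127.7/4.315 ≈ 29.594 minutes.
From t = 162 to t = 211: 62.8 × (1/2)^((211−162)/29.594) ≈ 19.931 pg/mL.

19.9 pg/mL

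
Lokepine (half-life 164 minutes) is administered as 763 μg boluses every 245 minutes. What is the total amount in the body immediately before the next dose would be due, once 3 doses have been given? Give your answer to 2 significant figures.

400 μg

The 3 doses were given 735, 490, 245 minutes ago.
Total = 763·(1/2)^(735/164) + 763·(1/2)^(490/164) + 763·(1/2)^(245/164)
      = 34.15 + 96.185 + 270.9 ≈ 401.24 μg.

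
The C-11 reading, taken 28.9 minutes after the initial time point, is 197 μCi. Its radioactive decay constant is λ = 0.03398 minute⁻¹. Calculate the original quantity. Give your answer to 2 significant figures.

530 μCi

t½ = ln 2 / λ = 0.69315 / 0.03398 ≈ 20.399 minutes.
Number of half-lives elapsed: n = 28.9/20.399 ≈ 1.4168.
A₀ = A × 2^n = 197 × 2^1.4168 = 197 × 2.6698 ≈ 525.96 μCi.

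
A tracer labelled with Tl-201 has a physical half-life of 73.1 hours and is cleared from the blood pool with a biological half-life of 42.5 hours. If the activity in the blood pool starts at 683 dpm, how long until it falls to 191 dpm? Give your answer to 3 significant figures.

1/t_eff = 1/t_phys + 1/t_biol = 1/73.1 + 1/42.5 = 0.037209 per hour.
t_eff = 73.1 × 42.5 / (73.1 + 42.5) ≈ 26.875 hours.
n = log₂(683/191) ≈ 1.8383; t = 1.8383 × 26.875 ≈ 49.405 hours.

49.4 hours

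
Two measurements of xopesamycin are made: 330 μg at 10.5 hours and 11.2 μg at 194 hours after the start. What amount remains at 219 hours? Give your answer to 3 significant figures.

Over Δt = 194 − 10.5 = 183.5 hours, the level fell by a factor of 330/11.2 ≈ 29.464.
n = log₂(29.464) ≈ 4.8809 half-lives, so t½ = 183.5/4.8809 ≈ 37.596 hours.
From t = 194 to t = 219: 11.2 × (1/2)^((219−194)/37.596) ≈ 7.0638 μg.

7.06 μg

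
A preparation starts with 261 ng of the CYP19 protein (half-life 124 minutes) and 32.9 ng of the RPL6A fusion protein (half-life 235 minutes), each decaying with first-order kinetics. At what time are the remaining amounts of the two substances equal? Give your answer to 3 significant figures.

Set 261·(1/2)^(t/124) = 32.9·(1/2)^(t/235).
Taking log₂: log₂(261/32.9) = t·(1/124 − 1/235).
log₂(7.9331) = 2.9879; 1/124 − 1/235 = 0.0038092.
t = 2.9879 / 0.0038092 ≈ 784.39 minutes.

784 minutes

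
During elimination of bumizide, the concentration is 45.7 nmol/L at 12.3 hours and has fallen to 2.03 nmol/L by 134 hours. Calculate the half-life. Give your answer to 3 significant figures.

Over Δt = 134 − 12.3 = 121.7 hours, the level fell by a factor of 45.7/2.03 ≈ 22.512.
n = log₂(22.512) ≈ 4.4926 half-lives, so t½ = 121.7/4.4926 ≈ 27.089 hours.

27.1 hours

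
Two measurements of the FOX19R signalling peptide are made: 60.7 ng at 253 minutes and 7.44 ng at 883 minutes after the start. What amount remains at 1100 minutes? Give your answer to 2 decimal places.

3.61 ng

Over Δt = 883 − 253 = 630 minutes, the level fell by a factor of 60.7/7.44 ≈ 8.1586.
n = log₂(8.1586) ≈ 3.0283 half-lives, so t½ = 630/3.0283 ≈ 208.04 minutes.
From t = 883 to t = 1100: 7.44 × (1/2)^((1100−883)/208.04) ≈ 3.6105 ng.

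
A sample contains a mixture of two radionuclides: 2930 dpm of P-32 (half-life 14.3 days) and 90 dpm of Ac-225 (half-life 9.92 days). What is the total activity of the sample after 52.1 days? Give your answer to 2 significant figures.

240 dpm

P-32: 2930 × (1/2)^(52.1/14.3) = 2930 × (1/2)^3.6434 ≈ 234.48 dpm.
Ac-225: 90 × (1/2)^(52.1/9.92) = 90 × (1/2)^5.252 ≈ 2.3617 dpm.
Total = 234.48 + 2.3617 ≈ 236.84 dpm.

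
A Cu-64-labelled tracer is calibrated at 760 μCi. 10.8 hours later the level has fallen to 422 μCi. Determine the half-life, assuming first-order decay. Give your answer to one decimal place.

A/A₀ = 422/760 ≈ 0.55526.
n = log₂(1.8009) ≈ 0.84876 half-lives elapsed in 10.8 hours.
t½ = 10.8/0.84876 ≈ 12.724 hours.

12.7 hours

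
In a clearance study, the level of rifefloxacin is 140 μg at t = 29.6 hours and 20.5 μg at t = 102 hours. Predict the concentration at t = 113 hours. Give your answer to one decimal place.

Over Δt = 102 − 29.6 = 72.4 hours, the level fell by a factor of 140/20.5 ≈ 6.8293.
n = log₂(6.8293) ≈ 2.7717 half-lives, so t½ = 72.4/2.7717 ≈ 26.121 hours.
From t = 102 to t = 113: 20.5 × (1/2)^((113−102)/26.121) ≈ 15.31 μg.

15.3 μg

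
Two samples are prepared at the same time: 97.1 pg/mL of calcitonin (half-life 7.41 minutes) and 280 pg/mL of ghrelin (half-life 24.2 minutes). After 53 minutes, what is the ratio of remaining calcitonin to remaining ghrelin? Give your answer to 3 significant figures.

calcitonin: 97.1 × (1/2)^(53/7.41) = 97.1 × (1/2)^7.1525 ≈ 0.6825 pg/mL.
ghrelin: 280 × (1/2)^(53/24.2) = 280 × (1/2)^2.1901 ≈ 61.359 pg/mL.
Ratio ≈ 0.6825 / 61.359 ≈ 0.011123.

0.0111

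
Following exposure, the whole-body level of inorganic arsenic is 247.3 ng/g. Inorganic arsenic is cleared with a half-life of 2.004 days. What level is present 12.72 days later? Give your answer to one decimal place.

Number of half-lives: n = 12.72/2.004 ≈ 6.3473.
Remaining = 247.3 × (1/2)^6.3473 = 247.3 × 0.012282 ≈ 3.0373 ng/g.

3.0 ng/g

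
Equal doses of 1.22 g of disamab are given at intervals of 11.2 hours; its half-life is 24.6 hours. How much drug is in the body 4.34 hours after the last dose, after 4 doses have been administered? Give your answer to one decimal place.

The 4 doses were given 37.94, 26.74, 15.54, 4.34 hours ago.
Total = 1.22·(1/2)^(37.94/24.6) + 1.22·(1/2)^(26.74/24.6) + 1.22·(1/2)^(15.54/24.6) + 1.22·(1/2)^(4.34/24.6)
      = 0.41888 + 0.57431 + 0.7874 + 1.0796 ≈ 2.8602 g.

2.9 g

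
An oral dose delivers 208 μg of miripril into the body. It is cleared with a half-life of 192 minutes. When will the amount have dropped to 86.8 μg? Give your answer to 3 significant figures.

Fraction remaining = 86.8/208 ≈ 0.41731.
n = log₂(208/86.8) = ln(2.3963)/ln 2 ≈ 1.2608 half-lives.
t = n × t½ = 1.2608 × 192 ≈ 242.08 minutes.

242 minutes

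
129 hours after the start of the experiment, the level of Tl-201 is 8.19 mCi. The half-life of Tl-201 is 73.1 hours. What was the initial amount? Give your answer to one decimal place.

Number of half-lives elapsed: n = 129/73.1 ≈ 1.7647.
A₀ = A × 2^n = 8.19 × 2^1.7647 = 8.19 × 3.398 ≈ 27.83 mCi.

27.8 mCi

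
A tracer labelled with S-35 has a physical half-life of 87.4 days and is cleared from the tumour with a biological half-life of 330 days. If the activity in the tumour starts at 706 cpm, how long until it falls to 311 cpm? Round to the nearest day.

1/t_eff = 1/t_phys + 1/t_biol = 1/87.4 + 1/330 = 0.014472 per day.
t_eff = 87.4 × 330 / (87.4 + 330) ≈ 69.099 days.
n = log₂(706/311) ≈ 1.1828; t = 1.1828 × 69.099 ≈ 81.727 days.

82 days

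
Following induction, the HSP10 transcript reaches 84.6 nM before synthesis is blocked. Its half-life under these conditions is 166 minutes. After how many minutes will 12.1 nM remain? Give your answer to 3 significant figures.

Fraction remaining = 12.1/84.6 ≈ 0.14303.
n = log₂(84.6/12.1) = ln(6.9917)/ln 2 ≈ 2.8057 half-lives.
t = n × t½ = 2.8057 × 166 ≈ 465.74 minutes.

466 minutes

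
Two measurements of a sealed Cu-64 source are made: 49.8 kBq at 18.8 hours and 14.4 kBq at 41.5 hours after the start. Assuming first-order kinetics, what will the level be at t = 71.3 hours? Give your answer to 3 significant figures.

Over Δt = 41.5 − 18.8 = 22.7 hours, the level fell by a factor of 49.8/14.4 ≈ 3.4583.
n = log₂(3.4583) ≈ 1.7901 half-lives, so t½ = 22.7/1.7901 ≈ 12.681 hours.
From t = 41.5 to t = 71.3: 14.4 × (1/2)^((71.3−41.5)/12.681) ≈ 2.8246 kBq.

2.82 kBq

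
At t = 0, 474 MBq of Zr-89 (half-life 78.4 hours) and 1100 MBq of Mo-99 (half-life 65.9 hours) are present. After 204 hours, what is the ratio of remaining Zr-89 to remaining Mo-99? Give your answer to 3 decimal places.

0.607

Zr-89: 474 × (1/2)^(204/78.4) = 474 × (1/2)^2.602 ≈ 78.07 MBq.
Mo-99: 1100 × (1/2)^(204/65.9) = 1100 × (1/2)^3.0956 ≈ 128.68 MBq.
Ratio ≈ 78.07 / 128.68 ≈ 0.60668.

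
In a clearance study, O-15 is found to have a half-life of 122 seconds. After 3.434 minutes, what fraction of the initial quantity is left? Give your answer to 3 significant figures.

0.310

3.434 minutes = 206.04 seconds.
n = 206.04/122 ≈ 1.6889 half-lives.
Fraction remaining = (1/2)^1.6889 ≈ 0.31017.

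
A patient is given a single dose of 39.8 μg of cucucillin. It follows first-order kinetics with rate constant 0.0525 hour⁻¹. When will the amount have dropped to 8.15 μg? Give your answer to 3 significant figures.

30.2 hours

t½ = ln 2 / k = 0.69315 / 0.0525 ≈ 13.203 hours.
Fraction remaining = 8.15/39.8 ≈ 0.20477.
n = log₂(39.8/8.15) = ln(4.8834)/ln 2 ≈ 2.2879 half-lives.
t = n × t½ = 2.2879 × 13.203 ≈ 30.207 hours.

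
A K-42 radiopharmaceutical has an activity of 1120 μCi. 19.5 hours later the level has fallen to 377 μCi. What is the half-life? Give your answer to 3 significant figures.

A/A₀ = 377/1120 ≈ 0.33661.
n = log₂(2.9708) ≈ 1.5709 half-lives elapsed in 19.5 hours.
t½ = 19.5/1.5709 ≈ 12.414 hours.

12.4 hours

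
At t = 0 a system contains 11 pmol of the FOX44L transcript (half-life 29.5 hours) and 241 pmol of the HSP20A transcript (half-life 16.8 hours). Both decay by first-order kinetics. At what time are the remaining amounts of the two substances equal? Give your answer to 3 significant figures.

174 hours

Set 11·(1/2)^(t/29.5) = 241·(1/2)^(t/16.8).
Taking log₂: log₂(11/241) = t·(1/29.5 − 1/16.8).
log₂(0.045643) = -4.4535; 1/29.5 − 1/16.8 = -0.025626.
t = -4.4535 / -0.025626 ≈ 173.79 hours.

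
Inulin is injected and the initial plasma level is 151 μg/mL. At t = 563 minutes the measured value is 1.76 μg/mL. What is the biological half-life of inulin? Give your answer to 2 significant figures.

A/A₀ = 1.76/151 ≈ 0.011656.
n = log₂(85.795) ≈ 6.4228 half-lives elapsed in 563 minutes.
t½ = 563/6.4228 ≈ 87.656 minutes.

88 minutes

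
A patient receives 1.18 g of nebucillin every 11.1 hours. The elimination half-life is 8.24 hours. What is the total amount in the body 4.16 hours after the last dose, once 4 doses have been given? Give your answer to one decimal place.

1.3 g

The 4 doses were given 37.46, 26.36, 15.26, 4.16 hours ago.
Total = 1.18·(1/2)^(37.46/8.24) + 1.18·(1/2)^(26.36/8.24) + 1.18·(1/2)^(15.26/8.24) + 1.18·(1/2)^(4.16/8.24)
      = 0.050509 + 0.12849 + 0.32688 + 0.83158 ≈ 1.3375 g.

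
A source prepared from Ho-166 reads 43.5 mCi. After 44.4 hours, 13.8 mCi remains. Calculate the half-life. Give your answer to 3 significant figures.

A/A₀ = 13.8/43.5 ≈ 0.31724.
n = log₂(3.1522) ≈ 1.6563 half-lives elapsed in 44.4 hours.
t½ = 44.4/1.6563 ≈ 26.806 hours.

26.8 hours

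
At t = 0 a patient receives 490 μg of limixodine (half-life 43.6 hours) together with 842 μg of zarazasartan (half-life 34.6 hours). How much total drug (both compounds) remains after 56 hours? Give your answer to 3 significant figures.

475 μg

limixodine: 490 × (1/2)^(56/43.6) = 490 × (1/2)^1.2844 ≈ 201.16 μg.
zarazasartan: 842 × (1/2)^(56/34.6) = 842 × (1/2)^1.6185 ≈ 274.22 μg.
Total = 201.16 + 274.22 ≈ 475.38 μg.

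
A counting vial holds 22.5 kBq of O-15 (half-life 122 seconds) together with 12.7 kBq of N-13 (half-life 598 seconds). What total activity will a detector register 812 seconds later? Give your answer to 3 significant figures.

5.18 kBq

O-15: 22.5 × (1/2)^(812/122) = 22.5 × (1/2)^6.6557 ≈ 0.22315 kBq.
N-13: 12.7 × (1/2)^(812/598) = 12.7 × (1/2)^1.3579 ≈ 4.955 kBq.
Total = 0.22315 + 4.955 ≈ 5.1782 kBq.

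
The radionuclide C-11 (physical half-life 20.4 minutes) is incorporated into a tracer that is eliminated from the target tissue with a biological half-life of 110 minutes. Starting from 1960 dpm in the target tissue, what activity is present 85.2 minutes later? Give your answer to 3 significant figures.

63.4 dpm

1/t_eff = 1/t_phys + 1/t_biol = 1/20.4 + 1/110 = 0.058111 per minute.
t_eff = 20.4 × 110 / (20.4 + 110) ≈ 17.209 minutes.
Remaining = 1960 × (1/2)^(85.2/17.209) = 1960 × (1/2)^4.951 ≈ 63.365 dpm.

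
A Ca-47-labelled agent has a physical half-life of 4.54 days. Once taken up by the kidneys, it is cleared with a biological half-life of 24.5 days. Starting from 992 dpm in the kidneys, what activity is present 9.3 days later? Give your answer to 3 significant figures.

1/t_eff = 1/t_phys + 1/t_biol = 1/4.54 + 1/24.5 = 0.26108 per day.
t_eff = 4.54 × 24.5 / (4.54 + 24.5) ≈ 3.8302 days.
Remaining = 992 × (1/2)^(9.3/3.8302) = 992 × (1/2)^2.428 ≈ 184.33 dpm.

184 dpm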